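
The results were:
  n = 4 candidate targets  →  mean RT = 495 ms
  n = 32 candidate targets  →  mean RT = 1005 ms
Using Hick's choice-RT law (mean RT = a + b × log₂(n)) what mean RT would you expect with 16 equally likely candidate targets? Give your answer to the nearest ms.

835 ms

Fit slope and intercept:
  b = (1005 − 495) / (log₂ 32 − log₂ 4) = 510 / (5 − 2) = 170 ms/bit
  a = 495 − 170 × 2 = 155 ms
Then RT(16) = 155 + 170 × log₂ 16 = 155 + 170 × 4 ≈ 835.000 ms.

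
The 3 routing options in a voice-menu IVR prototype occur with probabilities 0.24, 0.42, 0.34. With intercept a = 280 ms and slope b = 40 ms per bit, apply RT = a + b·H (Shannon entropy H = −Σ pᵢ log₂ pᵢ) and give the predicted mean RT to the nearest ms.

H = 0.24·log₂(1/0.24) + 0.42·log₂(1/0.42) + 0.34·log₂(1/0.34) = 1.5490 bits.
RT = 280 + 40 × 1.5490 = 341.96 ms.

342 ms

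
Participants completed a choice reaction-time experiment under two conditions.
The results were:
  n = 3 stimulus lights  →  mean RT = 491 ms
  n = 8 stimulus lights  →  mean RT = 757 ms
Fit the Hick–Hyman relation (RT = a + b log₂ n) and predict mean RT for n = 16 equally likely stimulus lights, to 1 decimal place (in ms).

945.0 ms

Solve the two-equation system in a and b:
  b = (757 − 491) / (log₂ 8 − log₂ 3) = 266 / (3 − 1.5850) = 187.981 ms/bit
  a = 491 − 187.981 × 1.5850 = 193.057 ms
Then RT(16) = 193.057 + 187.981 × log₂ 16 = 193.057 + 187.981 × 4 ≈ 944.981 ms.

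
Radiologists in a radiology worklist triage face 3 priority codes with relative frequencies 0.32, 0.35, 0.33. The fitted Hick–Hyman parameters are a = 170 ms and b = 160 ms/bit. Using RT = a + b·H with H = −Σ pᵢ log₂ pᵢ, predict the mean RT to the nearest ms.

423 ms

H = 0.32·log₂(1/0.32) + 0.35·log₂(1/0.35) + 0.33·log₂(1/0.33) = 1.5840 bits.
RT = 170 + 160 × 1.5840 = 423.43 ms.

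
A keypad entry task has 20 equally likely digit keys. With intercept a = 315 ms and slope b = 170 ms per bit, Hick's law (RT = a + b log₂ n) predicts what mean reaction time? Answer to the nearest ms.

log₂(20) = 4.3219 bits, so RT = 315 + 170 × 4.3219 ≈ 1049.728 ms.

1050 ms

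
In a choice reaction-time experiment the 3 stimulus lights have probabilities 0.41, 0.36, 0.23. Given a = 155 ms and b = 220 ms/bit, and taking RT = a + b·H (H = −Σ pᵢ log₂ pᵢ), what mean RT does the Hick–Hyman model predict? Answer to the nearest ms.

Entropy contributions −pᵢ log₂ pᵢ: 0.5274, 0.5306, 0.4877; sum H = 1.5457 bits.
RT = a + bH = 155 + 220·1.5457 = 495.05 ms.

495 ms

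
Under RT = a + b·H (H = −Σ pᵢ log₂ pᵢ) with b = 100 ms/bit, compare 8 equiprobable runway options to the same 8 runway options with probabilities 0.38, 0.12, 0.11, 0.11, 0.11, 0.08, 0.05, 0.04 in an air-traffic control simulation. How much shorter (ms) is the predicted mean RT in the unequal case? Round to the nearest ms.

36 ms

Equiprobable entropy H₀ = log₂ 8 = 3.0000 bits.
Skewed entropy H = −Σ pᵢ log₂ pᵢ = 2.6417 bits.
ΔRT = b·(H₀ − H) = 100 × 0.3583 = 35.83 ms.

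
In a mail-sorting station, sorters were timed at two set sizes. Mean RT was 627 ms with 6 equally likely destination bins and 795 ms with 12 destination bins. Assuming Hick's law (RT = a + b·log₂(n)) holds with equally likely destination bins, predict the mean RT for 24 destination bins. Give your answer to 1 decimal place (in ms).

963.0 ms

RT is linear in log₂ n, so two points fix the line:
  b = (795 − 627) / (log₂ 12 − log₂ 6) = 168 / (3.5850 − 2.5850) = 168.000 ms/bit
  a = 627 − 168.000 × 2.5850 = 192.726 ms
Then RT(24) = 192.726 + 168.000 × log₂ 24 = 192.726 + 168.000 × 4.5850 ≈ 963.000 ms.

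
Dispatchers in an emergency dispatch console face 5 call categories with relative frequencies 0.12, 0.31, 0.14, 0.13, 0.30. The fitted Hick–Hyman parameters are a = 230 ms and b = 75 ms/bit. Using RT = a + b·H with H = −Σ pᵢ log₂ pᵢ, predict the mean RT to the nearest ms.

394 ms

H = 0.12·log₂(1/0.12) + 0.31·log₂(1/0.31) + 0.14·log₂(1/0.14) + 0.13·log₂(1/0.13) + 0.30·log₂(1/0.30) = 2.1917 bits.
RT = 230 + 75 × 2.1917 = 394.38 ms.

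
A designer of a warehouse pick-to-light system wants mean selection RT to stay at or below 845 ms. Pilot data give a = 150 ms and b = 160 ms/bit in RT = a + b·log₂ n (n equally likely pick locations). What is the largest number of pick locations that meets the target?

Set 150 + 160·log₂ n ≤ 845 → log₂ n ≤ (845 − 150)/160 = 4.3438.
So n ≤ 2^4.3438 = 20.305; the largest integer n is 20.

20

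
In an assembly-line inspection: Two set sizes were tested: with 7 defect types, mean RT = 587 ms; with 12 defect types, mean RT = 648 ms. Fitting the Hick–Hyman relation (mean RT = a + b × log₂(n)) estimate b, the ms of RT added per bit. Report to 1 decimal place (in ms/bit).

78.4 ms/bit

b = (RT₂ − RT₁)/(log₂ n₂ − log₂ n₁) = (648 − 587)/(3.5850 − 2.8074) = 78.446 ms/bit.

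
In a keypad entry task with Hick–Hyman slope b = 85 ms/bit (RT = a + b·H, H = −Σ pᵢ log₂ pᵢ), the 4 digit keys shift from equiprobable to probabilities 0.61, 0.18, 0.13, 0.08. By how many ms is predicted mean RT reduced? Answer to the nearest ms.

38 ms

The RT saving is b·ΔH. Equiprobable H₀ = log₂(4) = 2.0000 bits; with the given probabilities H = 1.5545 bits.
b·(H₀ − H) = 85 × (2.0000 − 1.5545) = 37.87 ms.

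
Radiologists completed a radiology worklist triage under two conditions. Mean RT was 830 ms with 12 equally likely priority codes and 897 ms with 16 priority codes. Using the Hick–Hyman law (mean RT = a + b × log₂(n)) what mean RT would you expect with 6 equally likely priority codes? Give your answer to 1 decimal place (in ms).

RT is linear in log₂ n, so two points fix the line:
  b = (897 − 830) / (log₂ 16 − log₂ 12) = 67 / (4 − 3.5850) = 161.431 ms/bit
  a = 830 − 161.431 × 3.5850 = 251.275 ms
Then RT(6) = 251.275 + 161.431 × log₂ 6 = 251.275 + 161.431 × 2.5850 ≈ 668.569 ms.

668.6 ms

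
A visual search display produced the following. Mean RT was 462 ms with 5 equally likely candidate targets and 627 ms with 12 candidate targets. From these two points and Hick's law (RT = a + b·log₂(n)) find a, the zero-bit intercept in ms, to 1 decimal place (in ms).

158.7 ms

The slope on a log₂ axis is (627 − 462) / (3.5850 − 2.3219) = 130.638 ms/bit.
a = RT₁ − b·log₂ n₁ = 462 − 130.638 × 2.3219 = 158.668 ms.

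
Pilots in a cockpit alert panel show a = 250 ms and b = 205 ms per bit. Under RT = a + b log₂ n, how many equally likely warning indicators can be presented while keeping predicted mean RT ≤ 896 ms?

205·log₂ n ≤ 896 − 250 = 646, giving log₂ n ≤ 3.1512 and n ≤ 8.884. The largest whole number is 8.

8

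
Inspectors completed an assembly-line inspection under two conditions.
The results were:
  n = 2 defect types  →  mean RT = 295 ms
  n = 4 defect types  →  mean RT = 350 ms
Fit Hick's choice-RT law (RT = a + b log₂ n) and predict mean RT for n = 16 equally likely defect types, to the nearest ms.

460 ms

RT is linear in log₂ n, so two points fix the line:
  b = (350 − 295) / (log₂ 4 − log₂ 2) = 55 / (2 − 1) = 55 ms/bit
  a = 295 − 55 × 1 = 240 ms
Then RT(16) = 240 + 55 × log₂ 16 = 240 + 55 × 4 ≈ 460.000 ms.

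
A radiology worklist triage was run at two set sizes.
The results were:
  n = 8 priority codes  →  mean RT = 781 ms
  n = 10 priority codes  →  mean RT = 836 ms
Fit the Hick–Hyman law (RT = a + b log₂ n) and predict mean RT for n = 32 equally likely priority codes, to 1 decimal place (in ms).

1122.7 ms

Solve the two-equation system in a and b:
  b = (836 − 781) / (log₂ 10 − log₂ 8) = 55 / (3.3219 − 3) = 170.846 ms/bit
  a = 781 − 170.846 × 3 = 268.463 ms
Then RT(32) = 268.463 + 170.846 × log₂ 32 = 268.463 + 170.846 × 5 ≈ 1122.691 ms.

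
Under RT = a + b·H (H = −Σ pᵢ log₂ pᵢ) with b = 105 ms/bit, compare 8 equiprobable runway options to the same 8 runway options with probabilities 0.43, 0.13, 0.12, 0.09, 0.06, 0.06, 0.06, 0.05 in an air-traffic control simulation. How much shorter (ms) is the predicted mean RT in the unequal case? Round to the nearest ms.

49 ms

Equiprobable entropy H₀ = log₂ 8 = 3.0000 bits.
Skewed entropy H = −Σ pᵢ log₂ pᵢ = 2.5326 bits.
ΔRT = b·(H₀ − H) = 105 × 0.4674 = 49.07 ms.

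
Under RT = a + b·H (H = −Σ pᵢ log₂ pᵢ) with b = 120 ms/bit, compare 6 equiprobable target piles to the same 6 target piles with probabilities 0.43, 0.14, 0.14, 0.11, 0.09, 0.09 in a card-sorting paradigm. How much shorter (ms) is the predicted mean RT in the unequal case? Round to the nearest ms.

35 ms

Equiprobable entropy H₀ = log₂ 6 = 2.5850 bits.
Skewed entropy H = −Σ pᵢ log₂ pᵢ = 2.2934 bits.
ΔRT = b·(H₀ − H) = 120 × 0.2916 = 34.99 ms.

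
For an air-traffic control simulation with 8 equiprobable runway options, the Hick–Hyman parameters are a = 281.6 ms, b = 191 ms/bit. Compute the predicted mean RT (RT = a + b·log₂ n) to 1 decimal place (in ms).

log₂(8) = 3 bits, so RT = 281.6 + 191 × 3 ≈ 854.600 ms.

854.6 ms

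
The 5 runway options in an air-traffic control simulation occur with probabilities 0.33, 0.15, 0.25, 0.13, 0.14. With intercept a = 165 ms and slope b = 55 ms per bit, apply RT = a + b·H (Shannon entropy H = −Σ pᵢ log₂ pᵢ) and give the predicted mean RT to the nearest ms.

Entropy contributions −pᵢ log₂ pᵢ: 0.5278, 0.4105, 0.5000, 0.3826, 0.3971; sum H = 2.2181 bits.
RT = a + bH = 165 + 55·2.2181 = 287.00 ms.

287 ms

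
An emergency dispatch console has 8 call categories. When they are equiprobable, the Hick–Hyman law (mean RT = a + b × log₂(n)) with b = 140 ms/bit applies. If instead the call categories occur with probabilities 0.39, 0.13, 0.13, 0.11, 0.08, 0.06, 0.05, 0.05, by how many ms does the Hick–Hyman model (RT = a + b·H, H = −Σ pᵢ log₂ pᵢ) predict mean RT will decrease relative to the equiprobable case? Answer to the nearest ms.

54 ms

The RT saving is b·ΔH. Equiprobable H₀ = log₂(8) = 3.0000 bits; with the given probabilities H = 2.6126 bits.
b·(H₀ − H) = 140 × (3.0000 − 2.6126) = 54.24 ms.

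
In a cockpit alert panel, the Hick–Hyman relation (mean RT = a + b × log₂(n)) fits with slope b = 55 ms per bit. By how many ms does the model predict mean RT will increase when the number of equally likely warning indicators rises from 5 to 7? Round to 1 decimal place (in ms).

26.7 ms

The intercept a cancels: ΔRT = b·(log₂ n₂ − log₂ n₁) = b·log₂(n₂/n₁).
log₂(7) − log₂(5) = 2.8074 − 2.3219 = 0.4854.
ΔRT = 55 × 0.4854 = 26.698 ms.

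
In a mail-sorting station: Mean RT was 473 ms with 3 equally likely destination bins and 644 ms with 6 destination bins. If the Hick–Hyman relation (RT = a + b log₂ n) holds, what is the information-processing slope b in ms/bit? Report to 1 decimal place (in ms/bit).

171.0 ms/bit

b = (RT₂ − RT₁)/(log₂ n₂ − log₂ n₁) = (644 − 473)/(2.5850 − 1.5850) = 171.000 ms/bit.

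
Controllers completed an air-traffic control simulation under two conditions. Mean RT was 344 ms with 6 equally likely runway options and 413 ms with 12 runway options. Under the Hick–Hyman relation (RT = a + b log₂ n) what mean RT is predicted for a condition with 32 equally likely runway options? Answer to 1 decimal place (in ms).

Fit slope and intercept:
  b = (413 − 344) / (log₂ 12 − log₂ 6) = 69 / (3.5850 − 2.5850) = 69.000 ms/bit
  a = 344 − 69.000 × 2.5850 = 165.638 ms
Then RT(32) = 165.638 + 69.000 × log₂ 32 = 165.638 + 69.000 × 5 ≈ 510.638 ms.

510.6 ms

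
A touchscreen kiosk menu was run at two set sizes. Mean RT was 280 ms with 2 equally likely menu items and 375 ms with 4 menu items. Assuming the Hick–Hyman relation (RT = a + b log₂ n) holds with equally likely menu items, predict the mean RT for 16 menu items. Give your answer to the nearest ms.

Fit slope and intercept:
  b = (375 − 280) / (log₂ 4 − log₂ 2) = 95 / (2 − 1) = 95 ms/bit
  a = 280 − 95 × 1 = 185 ms
Then RT(16) = 185 + 95 × log₂ 16 = 185 + 95 × 4 ≈ 565.000 ms.

565 ms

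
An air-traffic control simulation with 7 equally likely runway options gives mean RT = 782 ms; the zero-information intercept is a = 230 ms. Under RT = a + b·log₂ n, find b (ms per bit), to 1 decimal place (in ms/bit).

log₂(7) = 2.8074 bits.
b = (RT − a)/log₂ n = (782 − 230) / 2.8074 = 196.626 ms/bit.

196.6 ms/bit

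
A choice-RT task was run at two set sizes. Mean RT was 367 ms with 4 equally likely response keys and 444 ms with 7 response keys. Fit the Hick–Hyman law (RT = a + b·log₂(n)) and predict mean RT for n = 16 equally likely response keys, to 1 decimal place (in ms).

With log₂ n on the abscissa the relation is linear; from the two conditions:
  b = (444 − 367) / (log₂ 7 − log₂ 4) = 77 / (2.8074 − 2) = 95.373 ms/bit
  a = 367 − 95.373 × 2 = 176.254 ms
Then RT(16) = 176.254 + 95.373 × log₂ 16 = 176.254 + 95.373 × 4 ≈ 557.746 ms.

557.7 ms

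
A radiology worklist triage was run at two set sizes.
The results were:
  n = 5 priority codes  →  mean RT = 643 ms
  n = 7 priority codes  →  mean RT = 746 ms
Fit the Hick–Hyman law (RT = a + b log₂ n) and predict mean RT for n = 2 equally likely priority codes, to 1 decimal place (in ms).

With log₂ n on the abscissa the relation is linear; from the two conditions:
  b = (746 − 643) / (log₂ 7 − log₂ 5) = 103 / (2.8074 − 2.3219) = 212.184 ms/bit
  a = 643 − 212.184 × 2.3219 = 150.323 ms
Then RT(2) = 150.323 + 212.184 × log₂ 2 = 150.323 + 212.184 × 1 ≈ 362.507 ms.

362.5 ms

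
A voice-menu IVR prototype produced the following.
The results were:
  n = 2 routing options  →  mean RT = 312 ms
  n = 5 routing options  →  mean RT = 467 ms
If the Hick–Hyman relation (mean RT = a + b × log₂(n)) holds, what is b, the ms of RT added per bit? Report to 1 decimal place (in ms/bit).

117.3 ms/bit

The slope on a log₂ axis is (467 − 312) / (2.3219 − 1) = 117.253 ms/bit.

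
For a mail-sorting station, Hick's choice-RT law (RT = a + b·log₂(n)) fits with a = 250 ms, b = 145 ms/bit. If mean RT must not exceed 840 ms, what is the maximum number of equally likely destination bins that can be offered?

Set 250 + 145·log₂ n ≤ 840 → log₂ n ≤ (840 − 250)/145 = 4.0690.
So n ≤ 2^4.0690 = 16.783; the largest integer n is 16.

16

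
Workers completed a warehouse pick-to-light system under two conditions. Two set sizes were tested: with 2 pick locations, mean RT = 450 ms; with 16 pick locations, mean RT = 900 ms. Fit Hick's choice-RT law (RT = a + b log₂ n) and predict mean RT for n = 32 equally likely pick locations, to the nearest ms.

Solve the two-equation system in a and b:
  b = (900 − 450) / (log₂ 16 − log₂ 2) = 450 / (4 − 1) = 150 ms/bit
  a = 450 − 150 × 1 = 300 ms
Then RT(32) = 300 + 150 × log₂ 32 = 300 + 150 × 5 ≈ 1050.000 ms.

1050 ms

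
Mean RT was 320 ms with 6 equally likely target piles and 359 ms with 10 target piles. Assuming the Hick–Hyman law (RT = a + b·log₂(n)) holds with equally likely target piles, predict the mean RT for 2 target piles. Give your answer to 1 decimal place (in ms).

With log₂ n on the abscissa the relation is linear; from the two conditions:
  b = (359 − 320) / (log₂ 10 − log₂ 6) = 39 / (3.3219 − 2.5850) = 52.920 ms/bit
  a = 320 − 52.920 × 2.5850 = 183.205 ms
Then RT(2) = 183.205 + 52.920 × log₂ 2 = 183.205 + 52.920 × 1 ≈ 236.124 ms.

236.1 ms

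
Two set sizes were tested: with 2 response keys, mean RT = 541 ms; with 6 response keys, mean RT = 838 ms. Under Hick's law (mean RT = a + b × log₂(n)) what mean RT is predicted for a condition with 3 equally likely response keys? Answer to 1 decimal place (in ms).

650.6 ms

Solve the two-equation system in a and b:
  b = (838 − 541) / (log₂ 6 − log₂ 2) = 297 / (2.5850 − 1) = 187.386 ms/bit
  a = 541 − 187.386 × 1 = 353.614 ms
Then RT(3) = 353.614 + 187.386 × log₂ 3 = 353.614 + 187.386 × 1.5850 ≈ 650.614 ms.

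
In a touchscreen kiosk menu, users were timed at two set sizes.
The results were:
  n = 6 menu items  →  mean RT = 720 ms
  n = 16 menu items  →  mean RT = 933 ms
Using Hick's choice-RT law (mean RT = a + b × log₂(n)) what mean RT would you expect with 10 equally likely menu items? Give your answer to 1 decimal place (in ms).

830.9 ms

Fit slope and intercept:
  b = (933 − 720) / (log₂ 16 − log₂ 6) = 213 / (4 − 2.5850) = 150.526 ms/bit
  a = 720 − 150.526 × 2.5850 = 330.896 ms
Then RT(10) = 330.896 + 150.526 × log₂ 10 = 330.896 + 150.526 × 3.3219 ≈ 830.933 ms.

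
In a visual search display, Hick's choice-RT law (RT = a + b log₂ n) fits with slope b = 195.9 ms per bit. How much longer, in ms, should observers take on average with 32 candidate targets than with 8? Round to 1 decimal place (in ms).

The intercept a cancels: ΔRT = b·(log₂ n₂ − log₂ n₁) = b·log₂(n₂/n₁).
log₂(32) − log₂(8) = log₂(32/8) = log₂(4) = 2.
ΔRT = 195.9 × 2.0000 = 391.800 ms.

391.8 ms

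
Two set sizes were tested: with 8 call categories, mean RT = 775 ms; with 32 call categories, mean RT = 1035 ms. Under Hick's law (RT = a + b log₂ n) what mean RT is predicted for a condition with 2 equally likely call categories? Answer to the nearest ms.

Fit slope and intercept:
  b = (1035 − 775) / (log₂ 32 − log₂ 8) = 260 / (5 − 3) = 130 ms/bit
  a = 775 − 130 × 3 = 385 ms
Then RT(2) = 385 + 130 × log₂ 2 = 385 + 130 × 1 ≈ 515.000 ms.

515 ms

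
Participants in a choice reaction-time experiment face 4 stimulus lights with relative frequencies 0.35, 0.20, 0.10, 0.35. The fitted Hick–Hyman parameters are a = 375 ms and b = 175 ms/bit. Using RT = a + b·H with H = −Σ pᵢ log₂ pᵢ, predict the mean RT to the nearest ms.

700 ms

H = 0.35·log₂(1/0.35) + 0.20·log₂(1/0.20) + 0.10·log₂(1/0.10) + 0.35·log₂(1/0.35) = 1.8568 bits.
RT = 375 + 175 × 1.8568 = 699.94 ms.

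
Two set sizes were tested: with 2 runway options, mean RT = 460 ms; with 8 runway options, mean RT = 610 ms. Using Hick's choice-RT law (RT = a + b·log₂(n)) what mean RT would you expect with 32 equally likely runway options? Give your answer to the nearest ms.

760 ms

RT is linear in log₂ n, so two points fix the line:
  b = (610 − 460) / (log₂ 8 − log₂ 2) = 150 / (3 − 1) = 75 ms/bit
  a = 460 − 75 × 1 = 385 ms
Then RT(32) = 385 + 75 × log₂ 32 = 385 + 75 × 5 ≈ 760.000 ms.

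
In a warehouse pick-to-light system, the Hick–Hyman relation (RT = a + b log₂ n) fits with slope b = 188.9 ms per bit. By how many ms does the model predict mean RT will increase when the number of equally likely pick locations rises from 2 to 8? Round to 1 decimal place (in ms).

ΔRT = (a + b log₂ n₂) − (a + b log₂ n₁) = b·(log₂ n₂ − log₂ n₁).
log₂(8) − log₂(2) = log₂(8/2) = log₂(4) = 2.
ΔRT = 188.9 × 2.0000 = 377.800 ms.

377.8 ms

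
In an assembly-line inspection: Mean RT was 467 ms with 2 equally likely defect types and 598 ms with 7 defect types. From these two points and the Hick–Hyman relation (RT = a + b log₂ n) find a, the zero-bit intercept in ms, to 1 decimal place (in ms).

Slope: b = (598 − 467) / (log₂ 7 − log₂ 2) = 131/1.8074 = 72.482 ms/bit.
a = RT₁ − b·log₂ n₁ = 467 − 72.482 × 1 = 394.518 ms.

394.5 ms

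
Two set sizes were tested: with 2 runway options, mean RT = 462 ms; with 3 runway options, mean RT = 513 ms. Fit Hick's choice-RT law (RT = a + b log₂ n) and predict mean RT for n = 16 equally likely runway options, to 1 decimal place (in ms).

With log₂ n on the abscissa the relation is linear; from the two conditions:
  b = (513 − 462) / (log₂ 3 − log₂ 2) = 51 / (1.5850 − 1) = 87.185 ms/bit
  a = 462 − 87.185 × 1 = 374.815 ms
Then RT(16) = 374.815 + 87.185 × log₂ 16 = 374.815 + 87.185 × 4 ≈ 723.555 ms.

723.6 ms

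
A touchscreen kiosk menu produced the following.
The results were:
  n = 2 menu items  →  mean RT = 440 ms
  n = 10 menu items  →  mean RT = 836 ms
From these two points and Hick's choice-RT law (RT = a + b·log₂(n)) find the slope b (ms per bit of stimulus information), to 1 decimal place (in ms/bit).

170.5 ms/bit

The slope on a log₂ axis is (836 − 440) / (3.3219 − 1) = 170.548 ms/bit.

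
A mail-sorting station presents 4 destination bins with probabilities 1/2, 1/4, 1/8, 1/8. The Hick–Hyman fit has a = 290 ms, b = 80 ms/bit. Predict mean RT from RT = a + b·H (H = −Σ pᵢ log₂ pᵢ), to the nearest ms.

Each term −pᵢ log₂ pᵢ: 0.5·1 + 0.25·2 + 0.125·3 + 0.125·3; summed, H = 1.750 bits.
Mean RT = a + bH = 290 + 80·1.750 = 430.00 ms.

430 ms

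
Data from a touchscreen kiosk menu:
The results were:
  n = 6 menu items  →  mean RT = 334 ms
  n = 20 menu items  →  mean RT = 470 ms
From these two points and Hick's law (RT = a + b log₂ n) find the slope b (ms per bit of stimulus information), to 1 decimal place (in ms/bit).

78.3 ms/bit

b = (RT₂ − RT₁)/(log₂ n₂ − log₂ n₁) = (470 − 334)/(4.3219 − 2.5850) = 78.297 ms/bit.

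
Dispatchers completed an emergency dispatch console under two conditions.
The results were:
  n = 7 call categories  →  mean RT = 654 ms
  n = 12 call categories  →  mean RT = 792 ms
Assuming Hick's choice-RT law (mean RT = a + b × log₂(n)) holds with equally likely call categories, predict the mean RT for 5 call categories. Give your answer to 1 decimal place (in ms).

567.9 ms

With log₂ n on the abscissa the relation is linear; from the two conditions:
  b = (792 − 654) / (log₂ 12 − log₂ 7) = 138 / (3.5850 − 2.8074) = 177.467 ms/bit
  a = 654 − 177.467 × 2.8074 = 155.786 ms
Then RT(5) = 155.786 + 177.467 × log₂ 5 = 155.786 + 177.467 × 2.3219 ≈ 567.853 ms.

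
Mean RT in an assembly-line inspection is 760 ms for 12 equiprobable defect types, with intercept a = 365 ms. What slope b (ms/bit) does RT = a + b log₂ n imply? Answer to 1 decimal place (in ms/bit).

110.2 ms/bit

log₂(12) = 3.5850 bits.
b = (RT − a)/log₂ n = (760 − 365) / 3.5850 = 110.182 ms/bit.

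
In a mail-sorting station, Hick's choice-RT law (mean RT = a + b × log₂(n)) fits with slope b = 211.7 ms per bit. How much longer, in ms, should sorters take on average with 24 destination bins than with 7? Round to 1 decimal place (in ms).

The intercept a cancels: ΔRT = b·(log₂ n₂ − log₂ n₁) = b·log₂(n₂/n₁).
log₂(24) − log₂(7) = 4.5850 − 2.8074 = 1.7776.
ΔRT = 211.7 × 1.7776 = 376.320 ms.

376.3 ms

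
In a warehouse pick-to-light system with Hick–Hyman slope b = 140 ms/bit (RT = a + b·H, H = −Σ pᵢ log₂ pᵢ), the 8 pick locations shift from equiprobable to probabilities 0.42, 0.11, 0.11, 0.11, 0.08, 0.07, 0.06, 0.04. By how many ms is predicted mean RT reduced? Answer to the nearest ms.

61 ms

Equiprobable entropy H₀ = log₂ 8 = 3.0000 bits.
Skewed entropy H = −Σ pᵢ log₂ pᵢ = 2.5659 bits.
ΔRT = b·(H₀ − H) = 140 × 0.4341 = 60.78 ms.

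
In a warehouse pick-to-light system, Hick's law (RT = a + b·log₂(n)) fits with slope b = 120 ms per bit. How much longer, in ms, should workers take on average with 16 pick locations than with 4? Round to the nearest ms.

ΔRT = (a + b log₂ n₂) − (a + b log₂ n₁) = b·(log₂ n₂ − log₂ n₁).
log₂(16) − log₂(4) = log₂(16/4) = log₂(4) = 2.
ΔRT = 120 × 2.0000 = 240.000 ms.

240 ms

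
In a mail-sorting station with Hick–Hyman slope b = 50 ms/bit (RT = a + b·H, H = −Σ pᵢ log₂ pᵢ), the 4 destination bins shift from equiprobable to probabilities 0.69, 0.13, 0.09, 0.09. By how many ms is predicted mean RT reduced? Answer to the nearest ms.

31 ms

Equiprobable entropy H₀ = log₂ 4 = 2.0000 bits.
Skewed entropy H = −Σ pᵢ log₂ pᵢ = 1.3773 bits.
ΔRT = b·(H₀ − H) = 50 × 0.6227 = 31.13 ms.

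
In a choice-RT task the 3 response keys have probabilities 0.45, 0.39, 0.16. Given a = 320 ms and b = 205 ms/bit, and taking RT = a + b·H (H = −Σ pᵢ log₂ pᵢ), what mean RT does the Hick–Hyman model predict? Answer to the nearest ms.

Entropy contributions −pᵢ log₂ pᵢ: 0.5184, 0.5298, 0.4230; sum H = 1.4712 bits.
RT = a + bH = 320 + 205·1.4712 = 621.60 ms.

622 ms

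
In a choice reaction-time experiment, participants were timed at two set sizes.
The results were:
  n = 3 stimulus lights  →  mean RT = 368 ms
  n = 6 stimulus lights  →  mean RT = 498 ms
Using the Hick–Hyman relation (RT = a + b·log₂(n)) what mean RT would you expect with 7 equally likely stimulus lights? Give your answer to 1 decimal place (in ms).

526.9 ms

RT is linear in log₂ n, so two points fix the line:
  b = (498 − 368) / (log₂ 6 − log₂ 3) = 130 / (2.5850 − 1.5850) = 130.000 ms/bit
  a = 368 − 130.000 × 1.5850 = 161.955 ms
Then RT(7) = 161.955 + 130.000 × log₂ 7 = 161.955 + 130.000 × 2.8074 ≈ 526.911 ms.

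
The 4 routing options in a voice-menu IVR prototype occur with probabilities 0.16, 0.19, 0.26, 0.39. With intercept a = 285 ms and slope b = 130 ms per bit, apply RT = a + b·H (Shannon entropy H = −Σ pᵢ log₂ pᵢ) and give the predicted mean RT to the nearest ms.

Entropy contributions −pᵢ log₂ pᵢ: 0.4230, 0.4552, 0.5053, 0.5298; sum H = 1.9133 bits.
RT = a + bH = 285 + 130·1.9133 = 533.73 ms.

534 ms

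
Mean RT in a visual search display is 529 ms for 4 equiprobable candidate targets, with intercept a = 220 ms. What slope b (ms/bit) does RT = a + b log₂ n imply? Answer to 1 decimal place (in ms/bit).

b = (529 − 220) / log₂(4) = 309 / 2 = 154.500 ms/bit.

154.5 ms/bit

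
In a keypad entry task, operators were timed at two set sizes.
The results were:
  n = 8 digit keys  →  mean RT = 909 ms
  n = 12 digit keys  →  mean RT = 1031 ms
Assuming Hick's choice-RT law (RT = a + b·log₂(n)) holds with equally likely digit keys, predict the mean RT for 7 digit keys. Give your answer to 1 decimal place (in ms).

868.8 ms

Solve the two-equation system in a and b:
  b = (1031 − 909) / (log₂ 12 − log₂ 8) = 122 / (3.5850 − 3) = 208.560 ms/bit
  a = 909 − 208.560 × 3 = 283.319 ms
Then RT(7) = 283.319 + 208.560 × log₂ 7 = 283.319 + 208.560 × 2.8074 ≈ 868.822 ms.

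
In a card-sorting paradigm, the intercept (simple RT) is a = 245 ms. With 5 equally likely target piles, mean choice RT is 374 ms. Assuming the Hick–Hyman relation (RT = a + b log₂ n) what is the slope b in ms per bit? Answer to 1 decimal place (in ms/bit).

5 alternatives carry log₂ 5 = 2.3219 bits; the choice cost is 374 − 245 = 129 ms, so b = 129/2.3219 = 55.557 ms/bit.

55.6 ms/bit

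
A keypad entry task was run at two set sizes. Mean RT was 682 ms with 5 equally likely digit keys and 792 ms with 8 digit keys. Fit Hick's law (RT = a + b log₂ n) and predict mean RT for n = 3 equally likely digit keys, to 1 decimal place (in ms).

RT is linear in log₂ n, so two points fix the line:
  b = (792 − 682) / (log₂ 8 − log₂ 5) = 110 / (3 − 2.3219) = 162.225 ms/bit
  a = 682 − 162.225 × 2.3219 = 305.326 ms
Then RT(3) = 305.326 + 162.225 × log₂ 3 = 305.326 + 162.225 × 1.5850 ≈ 562.446 ms.

562.4 ms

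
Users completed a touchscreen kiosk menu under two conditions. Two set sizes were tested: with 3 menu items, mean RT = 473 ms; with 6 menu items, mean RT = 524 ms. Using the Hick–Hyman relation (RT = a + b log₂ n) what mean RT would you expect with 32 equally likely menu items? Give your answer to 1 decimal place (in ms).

647.2 ms

With log₂ n on the abscissa the relation is linear; from the two conditions:
  b = (524 − 473) / (log₂ 6 − log₂ 3) = 51 / (2.5850 − 1.5850) = 51.000 ms/bit
  a = 473 − 51.000 × 1.5850 = 392.167 ms
Then RT(32) = 392.167 + 51.000 × log₂ 32 = 392.167 + 51.000 × 5 ≈ 647.167 ms.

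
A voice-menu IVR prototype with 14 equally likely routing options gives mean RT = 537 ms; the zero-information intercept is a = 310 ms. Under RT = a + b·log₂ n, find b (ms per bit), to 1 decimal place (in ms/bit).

b = (537 − 310) / log₂(14) = 227 / 3.8074 = 59.621 ms/bit.

59.6 ms/bit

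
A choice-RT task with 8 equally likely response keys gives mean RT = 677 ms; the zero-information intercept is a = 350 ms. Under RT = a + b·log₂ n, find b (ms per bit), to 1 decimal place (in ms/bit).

109.0 ms/bit

log₂(8) = 3 bits.
b = (RT − a)/log₂ n = (677 − 350) / 3 = 109.000 ms/bit.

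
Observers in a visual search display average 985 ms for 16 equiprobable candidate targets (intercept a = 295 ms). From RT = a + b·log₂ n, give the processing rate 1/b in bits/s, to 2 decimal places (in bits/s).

Choice component = 985 − 295 = 690 ms over log₂(16) = 4 bits.
b = 690 / 4 = 172.500 ms/bit, so 1/b = 5.797 bits/s.

5.80 bits/s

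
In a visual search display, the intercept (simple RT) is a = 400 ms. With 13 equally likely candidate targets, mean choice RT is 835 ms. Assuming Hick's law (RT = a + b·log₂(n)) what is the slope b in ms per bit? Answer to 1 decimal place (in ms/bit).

log₂(13) = 3.7004 bits.
b = (RT − a)/log₂ n = (835 − 400) / 3.7004 = 117.554 ms/bit.

117.6 ms/bit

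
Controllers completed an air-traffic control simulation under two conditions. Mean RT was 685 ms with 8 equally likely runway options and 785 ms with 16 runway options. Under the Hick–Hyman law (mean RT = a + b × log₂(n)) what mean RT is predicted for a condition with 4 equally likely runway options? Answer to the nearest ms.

With log₂ n on the abscissa the relation is linear; from the two conditions:
  b = (785 − 685) / (log₂ 16 − log₂ 8) = 100 / (4 − 3) = 100 ms/bit
  a = 685 − 100 × 3 = 385 ms
Then RT(4) = 385 + 100 × log₂ 4 = 385 + 100 × 2 ≈ 585.000 ms.

585 ms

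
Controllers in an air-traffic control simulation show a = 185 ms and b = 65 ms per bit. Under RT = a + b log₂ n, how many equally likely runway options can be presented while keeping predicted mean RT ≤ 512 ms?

32

Information budget: (512 − 185)/65 = 5.0308 bits, so n ≤ 2^5.0308 = 32.690 → at most 32.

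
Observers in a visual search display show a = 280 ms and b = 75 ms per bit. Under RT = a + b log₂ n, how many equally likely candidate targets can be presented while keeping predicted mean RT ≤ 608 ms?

20

Set 280 + 75·log₂ n ≤ 608 → log₂ n ≤ (608 − 280)/75 = 4.3733.
So n ≤ 2^4.3733 = 20.725; the largest integer n is 20.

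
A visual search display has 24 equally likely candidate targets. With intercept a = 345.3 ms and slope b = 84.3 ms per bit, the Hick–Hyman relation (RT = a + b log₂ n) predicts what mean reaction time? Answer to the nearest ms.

log₂(24) = 4.5850 bits, so RT = 345.3 + 84.3 × 4.5850 ≈ 731.812 ms.

732 ms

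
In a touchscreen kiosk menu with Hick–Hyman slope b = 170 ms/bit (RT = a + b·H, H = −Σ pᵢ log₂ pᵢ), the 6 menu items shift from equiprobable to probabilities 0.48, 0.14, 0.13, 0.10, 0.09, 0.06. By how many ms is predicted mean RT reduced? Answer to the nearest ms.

69 ms

The RT saving is b·ΔH. Equiprobable H₀ = log₂(6) = 2.5850 bits; with the given probabilities H = 2.1764 bits.
b·(H₀ − H) = 170 × (2.5850 − 2.1764) = 69.46 ms.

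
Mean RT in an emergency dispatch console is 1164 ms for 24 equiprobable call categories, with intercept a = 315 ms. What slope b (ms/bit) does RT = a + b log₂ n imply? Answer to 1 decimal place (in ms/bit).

185.2 ms/bit

b = (1164 − 315) / log₂(24) = 849 / 4.5850 = 185.171 ms/bit.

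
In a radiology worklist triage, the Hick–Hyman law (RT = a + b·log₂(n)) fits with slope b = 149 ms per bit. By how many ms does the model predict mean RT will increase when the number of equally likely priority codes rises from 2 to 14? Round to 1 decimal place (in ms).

ΔRT = (a + b log₂ n₂) − (a + b log₂ n₁) = b·(log₂ n₂ − log₂ n₁).
log₂(14) − log₂(2) = 3.8074 − 1 = 2.8074.
ΔRT = 149 × 2.8074 = 418.296 ms.

418.3 ms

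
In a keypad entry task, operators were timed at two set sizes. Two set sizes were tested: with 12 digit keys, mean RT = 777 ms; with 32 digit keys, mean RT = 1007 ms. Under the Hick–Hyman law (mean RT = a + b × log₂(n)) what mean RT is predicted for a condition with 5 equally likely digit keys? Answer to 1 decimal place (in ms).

Fit slope and intercept:
  b = (1007 − 777) / (log₂ 32 − log₂ 12) = 230 / (5 − 3.5850) = 162.540 ms/bit
  a = 777 − 162.540 × 3.5850 = 194.301 ms
Then RT(5) = 194.301 + 162.540 × log₂ 5 = 194.301 + 162.540 × 2.3219 ≈ 571.707 ms.

571.7 ms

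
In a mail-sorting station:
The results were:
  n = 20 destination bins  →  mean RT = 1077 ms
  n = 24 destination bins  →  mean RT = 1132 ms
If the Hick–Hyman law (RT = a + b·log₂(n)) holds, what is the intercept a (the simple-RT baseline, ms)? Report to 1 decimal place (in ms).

b = (RT₂ − RT₁)/(log₂ n₂ − log₂ n₁) = (1132 − 1077)/(4.5850 − 4.3219) = 209.098 ms/bit.
a = RT₁ − b·log₂ n₁ = 1077 − 209.098 × 4.3219 = 173.293 ms.

173.3 ms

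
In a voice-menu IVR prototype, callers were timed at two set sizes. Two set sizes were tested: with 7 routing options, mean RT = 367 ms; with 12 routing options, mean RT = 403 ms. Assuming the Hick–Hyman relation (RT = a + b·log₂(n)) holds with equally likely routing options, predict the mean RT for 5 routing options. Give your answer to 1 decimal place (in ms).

344.5 ms

RT is linear in log₂ n, so two points fix the line:
  b = (403 − 367) / (log₂ 12 − log₂ 7) = 36 / (3.5850 − 2.8074) = 46.296 ms/bit
  a = 367 − 46.296 × 2.8074 = 237.031 ms
Then RT(5) = 237.031 + 46.296 × log₂ 5 = 237.031 + 46.296 × 2.3219 ≈ 344.527 ms.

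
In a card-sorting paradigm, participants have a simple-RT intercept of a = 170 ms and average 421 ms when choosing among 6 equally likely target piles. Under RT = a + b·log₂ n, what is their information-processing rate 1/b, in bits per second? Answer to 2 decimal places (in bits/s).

10.30 bits/s

Choice component = 421 − 170 = 251 ms over log₂(6) = 2.5850 bits.
b = 251 / 2.5850 = 97.100 ms/bit, so 1/b = 10.299 bits/s.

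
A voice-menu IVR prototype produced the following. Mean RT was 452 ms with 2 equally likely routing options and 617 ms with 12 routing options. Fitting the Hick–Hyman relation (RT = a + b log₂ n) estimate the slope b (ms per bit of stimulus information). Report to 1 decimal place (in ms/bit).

63.8 ms/bit

Slope: b = (617 − 452) / (log₂ 12 − log₂ 2) = 165/2.5850 = 63.831 ms/bit.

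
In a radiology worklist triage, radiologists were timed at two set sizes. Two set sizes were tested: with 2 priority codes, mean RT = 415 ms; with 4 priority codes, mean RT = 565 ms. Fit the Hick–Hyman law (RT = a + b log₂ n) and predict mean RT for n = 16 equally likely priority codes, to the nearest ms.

865 ms

Fit slope and intercept:
  b = (565 − 415) / (log₂ 4 − log₂ 2) = 150 / (2 − 1) = 150 ms/bit
  a = 415 − 150 × 1 = 265 ms
Then RT(16) = 265 + 150 × log₂ 16 = 265 + 150 × 4 ≈ 865.000 ms.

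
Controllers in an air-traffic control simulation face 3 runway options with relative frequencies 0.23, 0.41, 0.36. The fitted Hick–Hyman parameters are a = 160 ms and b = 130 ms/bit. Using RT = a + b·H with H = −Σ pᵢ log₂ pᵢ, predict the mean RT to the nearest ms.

361 ms

Entropy contributions −pᵢ log₂ pᵢ: 0.4877, 0.5274, 0.5306; sum H = 1.5457 bits.
RT = a + bH = 160 + 130·1.5457 = 360.94 ms.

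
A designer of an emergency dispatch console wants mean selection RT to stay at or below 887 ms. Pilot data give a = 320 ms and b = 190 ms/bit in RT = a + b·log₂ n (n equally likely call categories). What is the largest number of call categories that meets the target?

Information budget: (887 − 320)/190 = 2.9842 bits, so n ≤ 2^2.9842 = 7.913 → at most 7.

7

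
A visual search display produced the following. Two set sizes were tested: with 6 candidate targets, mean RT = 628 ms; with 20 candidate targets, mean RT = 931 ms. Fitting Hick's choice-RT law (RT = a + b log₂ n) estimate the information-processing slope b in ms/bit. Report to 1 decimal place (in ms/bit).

174.4 ms/bit

Slope: b = (931 − 628) / (log₂ 20 − log₂ 6) = 303/1.7370 = 174.442 ms/bit.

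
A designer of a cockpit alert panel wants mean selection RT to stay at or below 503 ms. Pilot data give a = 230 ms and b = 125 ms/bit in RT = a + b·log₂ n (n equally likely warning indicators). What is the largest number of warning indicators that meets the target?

4

Information budget: (503 − 230)/125 = 2.1840 bits, so n ≤ 2^2.1840 = 4.544 → at most 4.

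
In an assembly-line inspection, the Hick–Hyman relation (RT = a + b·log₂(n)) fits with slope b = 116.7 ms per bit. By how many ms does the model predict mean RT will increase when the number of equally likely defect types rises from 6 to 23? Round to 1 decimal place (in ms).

226.2 ms

Only the slope matters, since a is common to both: ΔRT = b·log₂(n₂/n₁).
log₂(23) − log₂(6) = 4.5236 − 2.5850 = 1.9386.
ΔRT = 116.7 × 1.9386 = 226.235 ms.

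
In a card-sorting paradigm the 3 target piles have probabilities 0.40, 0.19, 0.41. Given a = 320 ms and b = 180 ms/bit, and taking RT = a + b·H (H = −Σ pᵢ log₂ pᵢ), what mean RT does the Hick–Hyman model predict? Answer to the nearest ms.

592 ms

Entropy contributions −pᵢ log₂ pᵢ: 0.5288, 0.4552, 0.5274; sum H = 1.5114 bits.
RT = a + bH = 320 + 180·1.5114 = 592.05 ms.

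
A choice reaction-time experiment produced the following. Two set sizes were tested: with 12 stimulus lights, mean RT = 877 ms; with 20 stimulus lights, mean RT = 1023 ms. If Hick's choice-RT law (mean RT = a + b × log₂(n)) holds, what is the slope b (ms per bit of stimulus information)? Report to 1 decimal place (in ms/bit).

198.1 ms/bit

Slope: b = (1023 − 877) / (log₂ 20 − log₂ 12) = 146/0.7370 = 198.110 ms/bit.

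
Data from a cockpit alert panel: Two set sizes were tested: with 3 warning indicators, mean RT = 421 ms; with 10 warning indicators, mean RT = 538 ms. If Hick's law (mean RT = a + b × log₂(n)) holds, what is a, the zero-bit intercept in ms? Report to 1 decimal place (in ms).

Slope: b = (538 − 421) / (log₂ 10 − log₂ 3) = 117/1.7370 = 67.359 ms/bit.
a = RT₁ − b·log₂ n₁ = 421 − 67.359 × 1.5850 = 314.239 ms.

314.2 ms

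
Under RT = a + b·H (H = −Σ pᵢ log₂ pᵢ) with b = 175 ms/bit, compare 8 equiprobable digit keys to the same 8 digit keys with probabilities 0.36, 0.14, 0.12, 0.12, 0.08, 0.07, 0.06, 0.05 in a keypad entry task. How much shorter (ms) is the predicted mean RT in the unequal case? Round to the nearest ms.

Equiprobable entropy H₀ = log₂ 8 = 3.0000 bits.
Skewed entropy H = −Σ pᵢ log₂ pᵢ = 2.6816 bits.
ΔRT = b·(H₀ − H) = 175 × 0.3184 = 55.73 ms.

56 ms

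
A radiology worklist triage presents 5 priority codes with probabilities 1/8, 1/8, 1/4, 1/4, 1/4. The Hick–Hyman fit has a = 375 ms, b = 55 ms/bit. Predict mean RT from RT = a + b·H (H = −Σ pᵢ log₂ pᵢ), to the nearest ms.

499 ms

Each term −pᵢ log₂ pᵢ: 0.125·3 + 0.125·3 + 0.25·2 + 0.25·2 + 0.25·2; summed, H = 2.250 bits.
Mean RT = a + bH = 375 + 55·2.250 = 498.75 ms.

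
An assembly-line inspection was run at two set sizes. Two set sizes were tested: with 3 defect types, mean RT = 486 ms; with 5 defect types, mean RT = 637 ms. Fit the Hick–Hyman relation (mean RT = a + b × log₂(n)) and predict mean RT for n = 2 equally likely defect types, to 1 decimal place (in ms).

With log₂ n on the abscissa the relation is linear; from the two conditions:
  b = (637 − 486) / (log₂ 5 − log₂ 3) = 151 / (2.3219 − 1.5850) = 204.894 ms/bit
  a = 486 − 204.894 × 1.5850 = 161.250 ms
Then RT(2) = 161.250 + 204.894 × log₂ 2 = 161.250 + 204.894 × 1 ≈ 366.145 ms.

366.1 ms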